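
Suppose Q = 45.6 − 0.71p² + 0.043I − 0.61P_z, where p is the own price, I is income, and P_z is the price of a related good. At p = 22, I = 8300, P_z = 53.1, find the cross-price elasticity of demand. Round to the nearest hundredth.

At the given point, Q = 45.6 − 0.71(22)² + 0.043(8300) − 0.61(53.1) = 45.6 − 343.64 + 356.9 − 32.391 = 26.469.
∂Q/∂P_z = −0.61, so E_xy = -0.61·(53.1/26.469) ≈ -1.22.
E_xy < 0: the goods are complements.

-1.22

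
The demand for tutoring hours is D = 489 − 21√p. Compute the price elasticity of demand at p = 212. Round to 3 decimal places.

At p = 212, D = 183.2354.
dD/dp = −21/(2√p) = −21/(2·14.5602).
Point elasticity E = (dD/dp)·(p/D) = -0.7211 × 212/183.2354 ≈ -0.834.
|E| < 1, so demand is inelastic at this price.

-0.834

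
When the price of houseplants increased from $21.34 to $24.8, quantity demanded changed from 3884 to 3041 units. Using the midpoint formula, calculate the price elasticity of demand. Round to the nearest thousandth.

%ΔQ = (3041 − 3884)/[(3884 + 3041)/2] = -843/3462.5 ≈ -0.2435.
%ΔP = (24.8 − 21.34)/[(21.34 + 24.8)/2] = 3.46/23.07 ≈ 0.1500.
Arc elasticity E = %ΔQ/%ΔP ≈ -0.2435/0.1500 ≈ -1.623.
|E| > 1: demand is elastic over this range.

-1.623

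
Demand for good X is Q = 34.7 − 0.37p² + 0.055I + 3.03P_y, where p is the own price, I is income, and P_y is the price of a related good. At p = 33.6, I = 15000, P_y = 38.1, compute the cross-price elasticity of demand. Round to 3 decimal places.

0.207

Substituting, Q = 34.7 − 0.37(33.6)² + 0.055(15000) + 3.03(38.1) = 34.7 − 417.7152 + 825 + 115.443 = 557.4278.
∂Q/∂P_y = +3.03, so E_xy = 3.03·(38.1/557.4278) ≈ 0.207.
E_xy > 0: the goods are substitutes.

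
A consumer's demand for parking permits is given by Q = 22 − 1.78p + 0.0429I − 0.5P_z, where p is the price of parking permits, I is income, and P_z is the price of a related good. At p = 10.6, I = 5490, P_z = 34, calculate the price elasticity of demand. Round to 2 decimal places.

-0.09

At the given point, Q = 22 − 1.78(10.6) + 0.0429(5490) − 0.5(34) = 22 − 18.868 + 235.521 − 17 = 221.653.
∂Q/∂p = −1.78, so E_p = (−1.78)·(10.6/221.653) ≈ -0.09.
|E_p| < 1: demand is inelastic.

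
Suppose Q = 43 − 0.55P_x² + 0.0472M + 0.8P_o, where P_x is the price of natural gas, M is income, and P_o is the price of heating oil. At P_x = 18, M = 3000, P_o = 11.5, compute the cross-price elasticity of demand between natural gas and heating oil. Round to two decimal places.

0.59

First evaluate Q: 43 − 0.55(18)² + 0.0472(3000) + 0.8(11.5) = 43 − 178.2 + 141.6 + 9.2 = 15.6.
∂Q/∂P_o = +0.8, so E_xy = 0.8·(11.5/15.6) ≈ 0.59.
E_xy > 0: the goods are substitutes.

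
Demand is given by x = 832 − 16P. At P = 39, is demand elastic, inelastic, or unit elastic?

At P = 39, x = 208.
dx/dP = −16.
Point elasticity E = (dx/dP)·(P/x) = -16 × 39/208 ≈ -3.000.
|E| ≈ 3.000 > 1, so demand is elastic.

elastic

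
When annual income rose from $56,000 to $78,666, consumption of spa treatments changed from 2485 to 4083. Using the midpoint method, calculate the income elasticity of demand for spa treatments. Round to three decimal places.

%ΔQ = (4083 − 2485)/[(2485+4083)/2] = 1598/3284 ≈ 0.4866.
%ΔI = (78,666 − 56,000)/[(56,000+78,666)/2] = 22666/67333 ≈ 0.3366.
E_I = %ΔQ/%ΔI ≈ 1.446.
E_I > 1: normal good (luxury).

1.446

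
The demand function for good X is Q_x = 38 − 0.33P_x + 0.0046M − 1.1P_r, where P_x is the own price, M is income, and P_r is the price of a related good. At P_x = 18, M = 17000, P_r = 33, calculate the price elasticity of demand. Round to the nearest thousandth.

-0.080

First evaluate Q_x: 38 − 0.33(18) + 0.0046(17000) − 1.1(33) = 38 − 5.94 + 78.2 − 36.3 = 73.96.
∂Q_x/∂P_x = −0.33, so E_p = (−0.33)·(18/73.96) ≈ -0.080.
|E_p| < 1: demand is inelastic.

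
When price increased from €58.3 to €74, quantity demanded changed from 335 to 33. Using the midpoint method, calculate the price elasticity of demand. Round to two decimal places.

-6.92

%ΔQ = (33 − 335)/[(335 + 33)/2] = -302/184 ≈ -1.6413.
%ΔP = (74 − 58.3)/[(58.3 + 74)/2] = 15.7/66.15 ≈ 0.2373.
Arc elasticity E = %ΔQ/%ΔP ≈ -1.6413/0.2373 ≈ -6.92.
|E| > 1: demand is elastic over this range.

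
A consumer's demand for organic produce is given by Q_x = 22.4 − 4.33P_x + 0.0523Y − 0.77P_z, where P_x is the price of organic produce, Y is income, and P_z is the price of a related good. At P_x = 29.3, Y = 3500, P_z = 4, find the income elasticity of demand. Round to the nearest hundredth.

First evaluate Q_x: 22.4 − 4.33(29.3) + 0.0523(3500) − 0.77(4) = 22.4 − 126.869 + 183.05 − 3.08 = 75.501.
∂Q_x/∂Y = +0.0523, so E_I = 0.0523·(3500/75.501) ≈ 2.42.
E_I > 1: normal good (luxury).

2.42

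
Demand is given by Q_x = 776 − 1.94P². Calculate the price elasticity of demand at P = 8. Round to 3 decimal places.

-0.381

At P = 8, Q_x = 651.84.
dQ_x/dP = −2·1.94·P = −31.04.
Point elasticity E = (dQ_x/dP)·(P/Q_x) = -31.04 × 8/651.84 ≈ -0.381.
|E| < 1, so demand is inelastic at this price.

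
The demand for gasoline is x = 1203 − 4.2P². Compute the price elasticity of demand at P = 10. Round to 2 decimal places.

-1.07

At P = 10, x = 783.
dx/dP = −2·4.2·P = −84.
Point elasticity E = (dx/dP)·(P/x) = -84 × 10/783 ≈ -1.07.
|E| > 1, so demand is elastic at this price.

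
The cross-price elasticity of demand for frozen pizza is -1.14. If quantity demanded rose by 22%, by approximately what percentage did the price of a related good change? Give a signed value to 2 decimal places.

%ΔQ ≈ E × %ΔP_y ⇒ %ΔP_y = %ΔQ / E = (22%)/(-1.14) ≈ -19.30%.

-19.30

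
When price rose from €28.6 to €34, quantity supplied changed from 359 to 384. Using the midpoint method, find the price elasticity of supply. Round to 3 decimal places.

0.390

%Δq = (384 − 359)/[(359 + 384)/2] = 25/371.5 ≈ 0.0673.
%ΔP = (34 − 28.6)/[(28.6 + 34)/2] = 5.4/31.3 ≈ 0.1725.
Arc elasticity E = %Δq/%ΔP ≈ 0.0673/0.1725 ≈ 0.390.
|E| < 1: supply is inelastic over this range.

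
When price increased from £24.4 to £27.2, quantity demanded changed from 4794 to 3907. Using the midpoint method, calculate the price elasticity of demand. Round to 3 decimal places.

-1.879

%Δq = (3907 − 4794)/[(4794 + 3907)/2] = -887/4350.5 ≈ -0.2039.
%ΔP = (27.2 − 24.4)/[(24.4 + 27.2)/2] = 2.8/25.8 ≈ 0.1085.
Arc elasticity E = %Δq/%ΔP ≈ -0.2039/0.1085 ≈ -1.879.
|E| > 1: demand is elastic over this range.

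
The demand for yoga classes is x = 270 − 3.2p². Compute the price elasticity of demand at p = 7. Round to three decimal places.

-2.770

At p = 7, x = 113.2.
dx/dp = −2·3.2·p = −44.8.
Point elasticity E = (dx/dp)·(p/x) = -44.8 × 7/113.2 ≈ -2.770.
|E| > 1, so demand is elastic at this price.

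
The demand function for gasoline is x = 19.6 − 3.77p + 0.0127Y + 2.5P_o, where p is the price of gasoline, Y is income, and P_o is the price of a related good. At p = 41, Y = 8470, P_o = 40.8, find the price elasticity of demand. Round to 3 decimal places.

-2.072

Substituting, x = 19.6 − 3.77(41) + 0.0127(8470) + 2.5(40.8) = 19.6 − 154.57 + 107.569 + 102 = 74.599.
∂x/∂p = −3.77, so E_p = (−3.77)·(41/74.599) ≈ -2.072.
|E_p| > 1: demand is elastic.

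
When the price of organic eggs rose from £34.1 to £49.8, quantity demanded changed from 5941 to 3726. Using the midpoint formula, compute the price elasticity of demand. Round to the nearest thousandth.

%Δq = (3726 − 5941)/[(5941 + 3726)/2] = -2215/4833.5 ≈ -0.4583.
%Δp = (49.8 − 34.1)/[(34.1 + 49.8)/2] = 15.7/41.95 ≈ 0.3743.
Arc elasticity E = %Δq/%Δp ≈ -0.4583/0.3743 ≈ -1.224.
|E| > 1: demand is elastic over this range.

-1.224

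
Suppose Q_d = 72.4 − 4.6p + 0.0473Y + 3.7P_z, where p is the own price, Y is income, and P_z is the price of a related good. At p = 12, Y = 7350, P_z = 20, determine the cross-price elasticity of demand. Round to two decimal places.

0.17

At the given point, Q_d = 72.4 − 4.6(12) + 0.0473(7350) + 3.7(20) = 72.4 − 55.2 + 347.655 + 74 = 438.855.
∂Q_d/∂P_z = +3.7, so E_xy = 3.7·(20/438.855) ≈ 0.17.
E_xy > 0: the goods are substitutes.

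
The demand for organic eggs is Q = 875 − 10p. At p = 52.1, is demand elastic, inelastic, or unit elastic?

At p = 52.1, Q = 354.
dQ/dp = −10.
Point elasticity E = (dQ/dp)·(p/Q) = -10 × 52.1/354 ≈ -1.472.
|E| ≈ 1.472 > 1, so demand is elastic.

elastic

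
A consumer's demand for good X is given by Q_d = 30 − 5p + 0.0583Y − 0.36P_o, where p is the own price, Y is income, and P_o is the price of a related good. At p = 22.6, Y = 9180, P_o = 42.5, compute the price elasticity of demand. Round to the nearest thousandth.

Q_d = 30 − 5(22.6) + 0.0583(9180) − 0.36(42.5) = 30 − 113 + 535.194 − 15.3 = 436.894.
∂Q_d/∂p = −5, so E_p = (−5)·(22.6/436.894) ≈ -0.259.
|E_p| < 1: demand is inelastic.

-0.259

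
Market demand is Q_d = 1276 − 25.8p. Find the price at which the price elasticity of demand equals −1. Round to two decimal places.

For linear demand Q_d = a − bp, E = −bp/(a − bp). |E| = 1 ⇒ bp = a − bp ⇒ p = a/(2b).
p = 1276/(2·25.8) ≈ 24.73.

24.73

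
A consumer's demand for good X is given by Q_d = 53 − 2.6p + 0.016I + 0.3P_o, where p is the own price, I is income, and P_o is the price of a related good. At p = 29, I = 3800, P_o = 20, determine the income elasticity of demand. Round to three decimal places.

Q_d = 53 − 2.6(29) + 0.016(3800) + 0.3(20) = 53 − 75.4 + 60.8 + 6 = 44.4.
∂Q_d/∂I = +0.016, so E_I = 0.016·(3800/44.4) ≈ 1.369.
E_I > 1: normal good (luxury).

1.369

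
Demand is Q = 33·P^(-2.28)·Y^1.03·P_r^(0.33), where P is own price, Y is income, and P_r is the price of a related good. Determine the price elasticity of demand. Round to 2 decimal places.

-2.28

For a Cobb–Douglas (constant-elasticity) form Q = A·P^α·…, the elasticity with respect to P equals the exponent α at every point.
Here the exponent on P is -2.28, so the price elasticity of demand is -2.28.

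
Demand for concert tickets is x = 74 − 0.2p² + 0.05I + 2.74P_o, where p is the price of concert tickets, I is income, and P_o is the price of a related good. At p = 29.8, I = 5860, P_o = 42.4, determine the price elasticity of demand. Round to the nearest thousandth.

-1.162

Substituting, x = 74 − 0.2(29.8)² + 0.05(5860) + 2.74(42.4) = 74 − 177.608 + 293 + 116.176 = 305.568.
∂x/∂p = −2·0.2·p = -11.92, so E_p = -11.92·(29.8/305.568) ≈ -1.162.
|E_p| > 1: demand is elastic.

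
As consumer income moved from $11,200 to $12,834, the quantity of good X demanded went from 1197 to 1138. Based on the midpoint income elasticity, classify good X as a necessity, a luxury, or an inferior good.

inferior

%ΔQ = (1138 − 1197)/[(1197+1138)/2] = -59/1167.5 ≈ -0.0505.
%ΔI = (12,834 − 11,200)/[(11,200+12,834)/2] = 1634/12017 ≈ 0.1360.
E_I = %ΔQ/%ΔI ≈ -0.372.
E_I < 0: inferior good.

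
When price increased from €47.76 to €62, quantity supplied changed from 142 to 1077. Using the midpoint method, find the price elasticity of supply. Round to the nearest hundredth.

5.91

%Δq = (1077 − 142)/[(142 + 1077)/2] = 935/609.5 ≈ 1.5340.
%Δp = (62 − 47.76)/[(47.76 + 62)/2] = 14.24/54.88 ≈ 0.2595.
Arc elasticity E = %Δq/%Δp ≈ 1.5340/0.2595 ≈ 5.91.
|E| > 1: supply is elastic over this range.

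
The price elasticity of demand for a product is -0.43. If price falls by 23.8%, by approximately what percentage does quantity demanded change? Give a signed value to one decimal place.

10.2

%ΔQ ≈ E × %ΔP = (-0.43) × (-23.8%) ≈ 10.2%.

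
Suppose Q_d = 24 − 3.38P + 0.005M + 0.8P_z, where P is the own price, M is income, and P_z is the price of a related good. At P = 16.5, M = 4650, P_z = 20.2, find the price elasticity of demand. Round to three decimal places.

-7.300

Evaluating quantity at (P, M, P_z) gives Q_d = 24 − 3.38(16.5) + 0.005(4650) + 0.8(20.2) = 24 − 55.77 + 23.25 + 16.16 = 7.64.
∂Q_d/∂P = −3.38, so E_p = (−3.38)·(16.5/7.64) ≈ -7.300.
|E_p| > 1: demand is elastic.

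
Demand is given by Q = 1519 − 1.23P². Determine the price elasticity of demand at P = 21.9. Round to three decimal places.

At P = 21.9, Q = 929.0797.
dQ/dP = −2·1.23·P = −53.874.
Point elasticity E = (dQ/dP)·(P/Q) = -53.874 × 21.9/929.0797 ≈ -1.270.
|E| > 1, so demand is elastic at this price.

-1.270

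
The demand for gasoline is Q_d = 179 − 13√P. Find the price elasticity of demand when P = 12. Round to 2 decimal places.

At P = 12, Q_d = 133.9667.
dQ_d/dP = −13/(2√P) = −13/(2·3.4641).
Point elasticity E = (dQ_d/dP)·(P/Q_d) = -1.8764 × 12/133.9667 ≈ -0.17.
|E| < 1, so demand is inelastic at this price.

-0.17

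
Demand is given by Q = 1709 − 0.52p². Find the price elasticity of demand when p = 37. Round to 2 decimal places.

-1.43

At p = 37, Q = 997.12.
dQ/dp = −2·0.52·p = −38.48.
Point elasticity E = (dQ/dp)·(p/Q) = -38.48 × 37/997.12 ≈ -1.43.
|E| > 1, so demand is elastic at this price.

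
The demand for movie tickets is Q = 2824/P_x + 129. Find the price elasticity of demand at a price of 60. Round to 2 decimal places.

At P_x = 60, Q = 176.0667.
dQ/dP_x = −2824/P_x² = −0.7844.
Point elasticity E = (dQ/dP_x)·(P_x/Q) = -0.7844 × 60/176.0667 ≈ -0.27.
|E| < 1, so demand is inelastic at this price.

-0.27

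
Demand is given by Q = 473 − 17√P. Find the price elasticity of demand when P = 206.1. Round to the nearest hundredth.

At P = 206.1, Q = 228.9449.
dQ/dP = −17/(2√P) = −17/(2·14.3562).
Point elasticity E = (dQ/dP)·(P/Q) = -0.5921 × 206.1/228.9449 ≈ -0.53.
|E| < 1, so demand is inelastic at this price.

-0.53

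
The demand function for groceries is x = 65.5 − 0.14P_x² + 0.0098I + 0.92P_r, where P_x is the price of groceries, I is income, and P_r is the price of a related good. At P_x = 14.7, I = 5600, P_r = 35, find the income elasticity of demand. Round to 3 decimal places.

0.449

At the given point, x = 65.5 − 0.14(14.7)² + 0.0098(5600) + 0.92(35) = 65.5 − 30.2526 + 54.88 + 32.2 = 122.3274.
∂x/∂I = +0.0098, so E_I = 0.0098·(5600/122.3274) ≈ 0.449.
E_I ∈ (0,1): normal good (necessity).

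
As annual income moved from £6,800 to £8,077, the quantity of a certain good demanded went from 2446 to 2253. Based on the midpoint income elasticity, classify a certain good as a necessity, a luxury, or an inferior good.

%ΔQ = (2253 − 2446)/[(2446+2253)/2] = -193/2349.5 ≈ -0.0821.
%ΔI = (8,077 − 6,800)/[(6,800+8,077)/2] = 1277/7438.5 ≈ 0.1717.
E_I = %ΔQ/%ΔI ≈ -0.478.
E_I < 0: inferior good.

inferior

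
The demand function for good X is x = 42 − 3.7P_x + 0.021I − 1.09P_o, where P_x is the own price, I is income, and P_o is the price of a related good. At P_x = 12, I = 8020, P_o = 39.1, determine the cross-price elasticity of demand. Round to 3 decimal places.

First evaluate x: 42 − 3.7(12) + 0.021(8020) − 1.09(39.1) = 42 − 44.4 + 168.42 − 42.619 = 123.401.
∂x/∂P_o = −1.09, so E_xy = -1.09·(39.1/123.401) ≈ -0.345.
E_xy < 0: the goods are complements.

-0.345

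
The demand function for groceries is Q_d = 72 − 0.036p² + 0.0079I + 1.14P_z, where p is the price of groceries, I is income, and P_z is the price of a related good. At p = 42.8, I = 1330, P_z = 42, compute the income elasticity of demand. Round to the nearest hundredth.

Substituting, Q_d = 72 − 0.036(42.8)² + 0.0079(1330) + 1.14(42) = 72 − 65.9462 + 10.507 + 47.88 = 64.4408.
∂Q_d/∂I = +0.0079, so E_I = 0.0079·(1330/64.4408) ≈ 0.16.
E_I ∈ (0,1): normal good (necessity).

0.16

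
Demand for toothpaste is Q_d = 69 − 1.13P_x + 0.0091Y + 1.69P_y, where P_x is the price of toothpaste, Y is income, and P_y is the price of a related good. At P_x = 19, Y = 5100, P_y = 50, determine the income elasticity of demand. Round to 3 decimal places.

0.260

Evaluating quantity at (P_x, Y, P_y) gives Q_d = 69 − 1.13(19) + 0.0091(5100) + 1.69(50) = 69 − 21.47 + 46.41 + 84.5 = 178.44.
∂Q_d/∂Y = +0.0091, so E_I = 0.0091·(5100/178.44) ≈ 0.260.
E_I ∈ (0,1): normal good (necessity).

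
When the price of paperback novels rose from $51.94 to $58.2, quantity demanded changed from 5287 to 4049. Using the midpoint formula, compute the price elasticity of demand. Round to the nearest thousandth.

%ΔQ = (4049 − 5287)/[(5287 + 4049)/2] = -1238/4668 ≈ -0.2652.
%Δp = (58.2 − 51.94)/[(51.94 + 58.2)/2] = 6.26/55.07 ≈ 0.1137.
Arc elasticity E = %ΔQ/%Δp ≈ -0.2652/0.1137 ≈ -2.333.
|E| > 1: demand is elastic over this range.

-2.333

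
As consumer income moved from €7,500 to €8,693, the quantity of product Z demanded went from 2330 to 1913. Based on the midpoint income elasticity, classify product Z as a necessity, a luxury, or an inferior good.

inferior

%ΔQ = (1913 − 2330)/[(2330+1913)/2] = -417/2121.5 ≈ -0.1966.
%ΔI = (8,693 − 7,500)/[(7,500+8,693)/2] = 1193/8096.5 ≈ 0.1473.
E_I = %ΔQ/%ΔI ≈ -1.334.
E_I < 0: inferior good.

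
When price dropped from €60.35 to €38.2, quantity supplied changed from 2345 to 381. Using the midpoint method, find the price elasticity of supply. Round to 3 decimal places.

%ΔQ = (381 − 2345)/[(2345 + 381)/2] = -1964/1363 ≈ -1.4409.
%Δp = (38.2 − 60.35)/[(60.35 + 38.2)/2] = -22.15/49.275 ≈ -0.4495.
Arc elasticity E = %ΔQ/%Δp ≈ -1.4409/-0.4495 ≈ 3.206.
|E| > 1: supply is elastic over this range.

3.206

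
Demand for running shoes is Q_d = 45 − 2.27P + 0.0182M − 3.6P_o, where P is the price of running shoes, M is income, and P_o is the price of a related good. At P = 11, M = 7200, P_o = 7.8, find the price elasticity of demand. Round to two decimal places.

Substituting, Q_d = 45 − 2.27(11) + 0.0182(7200) − 3.6(7.8) = 45 − 24.97 + 131.04 − 28.08 = 122.99.
∂Q_d/∂P = −2.27, so E_p = (−2.27)·(11/122.99) ≈ -0.20.
|E_p| < 1: demand is inelastic.

-0.20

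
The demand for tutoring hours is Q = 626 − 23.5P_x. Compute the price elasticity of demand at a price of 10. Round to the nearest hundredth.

-0.60

At P_x = 10, Q = 391.
dQ/dP_x = −23.5.
Point elasticity E = (dQ/dP_x)·(P_x/Q) = -23.5 × 10/391 ≈ -0.60.
|E| < 1, so demand is inelastic at this price.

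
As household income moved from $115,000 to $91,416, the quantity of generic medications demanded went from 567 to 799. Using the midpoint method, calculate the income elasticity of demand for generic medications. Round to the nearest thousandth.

-1.486

%ΔQ = (799 − 567)/[(567+799)/2] = 232/683 ≈ 0.3397.
%ΔM = (91,416 − 115,000)/[(115,000+91,416)/2] = -23584/103208 ≈ -0.2285.
E_I = %ΔQ/%ΔM ≈ -1.486.
E_I < 0: inferior good.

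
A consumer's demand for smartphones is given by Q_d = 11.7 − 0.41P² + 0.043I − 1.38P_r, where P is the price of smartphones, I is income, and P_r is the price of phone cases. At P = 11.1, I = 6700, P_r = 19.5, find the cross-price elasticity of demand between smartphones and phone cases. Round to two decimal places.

Substituting, Q_d = 11.7 − 0.41(11.1)² + 0.043(6700) − 1.38(19.5) = 11.7 − 50.5161 + 288.1 − 26.91 = 222.3739.
∂Q_d/∂P_r = −1.38, so E_xy = -1.38·(19.5/222.3739) ≈ -0.12.
E_xy < 0: the goods are complements.

-0.12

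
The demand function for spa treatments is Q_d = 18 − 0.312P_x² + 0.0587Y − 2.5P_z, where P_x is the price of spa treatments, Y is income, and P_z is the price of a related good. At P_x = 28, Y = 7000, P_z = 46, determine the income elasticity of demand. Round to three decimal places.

At the given point, Q_d = 18 − 0.312(28)² + 0.0587(7000) − 2.5(46) = 18 − 244.608 + 410.9 − 115 = 69.292.
∂Q_d/∂Y = +0.0587, so E_I = 0.0587·(7000/69.292) ≈ 5.930.
E_I > 1: normal good (luxury).

5.930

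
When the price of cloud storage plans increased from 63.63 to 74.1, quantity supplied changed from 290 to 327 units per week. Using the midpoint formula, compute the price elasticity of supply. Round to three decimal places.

%Δq = (327 − 290)/[(290 + 327)/2] = 37/308.5 ≈ 0.1199.
%ΔP = (74.1 − 63.63)/[(63.63 + 74.1)/2] = 10.47/68.865 ≈ 0.1520.
Arc elasticity E = %Δq/%ΔP ≈ 0.1199/0.1520 ≈ 0.789.
|E| < 1: supply is inelastic over this range.

0.789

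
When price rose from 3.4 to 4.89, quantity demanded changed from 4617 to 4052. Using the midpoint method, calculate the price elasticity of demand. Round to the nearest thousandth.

-0.363

%Δq = (4052 − 4617)/[(4617 + 4052)/2] = -565/4334.5 ≈ -0.1303.
%ΔP = (4.89 − 3.4)/[(3.4 + 4.89)/2] = 1.49/4.145 ≈ 0.3595.
Arc elasticity E = %Δq/%ΔP ≈ -0.1303/0.3595 ≈ -0.363.
|E| < 1: demand is inelastic over this range.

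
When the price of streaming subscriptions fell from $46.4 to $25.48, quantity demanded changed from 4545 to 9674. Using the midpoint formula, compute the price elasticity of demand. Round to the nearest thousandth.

-1.239

%ΔQ = (9674 − 4545)/[(4545 + 9674)/2] = 5129/7109.5 ≈ 0.7214.
%ΔP = (25.48 − 46.4)/[(46.4 + 25.48)/2] = -20.92/35.94 ≈ -0.5821.
Arc elasticity E = %ΔQ/%ΔP ≈ 0.7214/-0.5821 ≈ -1.239.
|E| > 1: demand is elastic over this range.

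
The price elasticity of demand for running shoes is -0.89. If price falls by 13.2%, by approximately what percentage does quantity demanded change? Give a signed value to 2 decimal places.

%ΔQ ≈ E × %ΔP = (-0.89) × (-13.2%) ≈ 11.75%.

11.75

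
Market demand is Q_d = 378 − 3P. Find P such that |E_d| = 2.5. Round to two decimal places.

Set −bP/(a − bP) = −2.5 ⇒ bP = 2.5(a − bP) ⇒ bP(1+2.5) = 2.5·a.
P = 2.5·378/(3·3.5) = 90.00.

90.00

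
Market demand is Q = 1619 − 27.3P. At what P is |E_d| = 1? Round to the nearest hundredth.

29.65

For linear demand Q = a − bP, E = −bP/(a − bP). |E| = 1 ⇒ bP = a − bP ⇒ P = a/(2b).
P = 1619/(2·27.3) ≈ 29.65.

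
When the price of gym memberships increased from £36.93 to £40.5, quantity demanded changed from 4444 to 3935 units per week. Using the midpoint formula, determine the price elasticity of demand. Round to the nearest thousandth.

%Δq = (3935 − 4444)/[(4444 + 3935)/2] = -509/4189.5 ≈ -0.1215.
%Δp = (40.5 − 36.93)/[(36.93 + 40.5)/2] = 3.57/38.715 ≈ 0.0922.
Arc elasticity E = %Δq/%Δp ≈ -0.1215/0.0922 ≈ -1.318.
|E| > 1: demand is elastic over this range.

-1.318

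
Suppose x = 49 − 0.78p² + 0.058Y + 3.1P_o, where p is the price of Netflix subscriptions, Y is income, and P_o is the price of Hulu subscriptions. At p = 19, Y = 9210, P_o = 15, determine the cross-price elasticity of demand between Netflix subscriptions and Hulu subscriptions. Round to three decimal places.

x = 49 − 0.78(19)² + 0.058(9210) + 3.1(15) = 49 − 281.58 + 534.18 + 46.5 = 348.1.
∂x/∂P_o = +3.1, so E_xy = 3.1·(15/348.1) ≈ 0.134.
E_xy > 0: the goods are substitutes.

0.134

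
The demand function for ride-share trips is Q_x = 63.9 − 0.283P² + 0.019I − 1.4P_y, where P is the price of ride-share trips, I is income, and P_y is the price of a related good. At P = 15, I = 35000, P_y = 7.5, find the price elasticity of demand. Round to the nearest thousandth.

-0.195

Substituting, Q_x = 63.9 − 0.283(15)² + 0.019(35000) − 1.4(7.5) = 63.9 − 63.675 + 665 − 10.5 = 654.725.
∂Q_x/∂P = −2·0.283·P = -8.49, so E_p = -8.49·(15/654.725) ≈ -0.195.
|E_p| < 1: demand is inelastic.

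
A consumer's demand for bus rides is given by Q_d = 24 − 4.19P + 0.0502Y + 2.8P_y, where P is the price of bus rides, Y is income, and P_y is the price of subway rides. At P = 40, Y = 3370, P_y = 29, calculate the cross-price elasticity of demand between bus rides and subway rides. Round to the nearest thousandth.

Q_d = 24 − 4.19(40) + 0.0502(3370) + 2.8(29) = 24 − 167.6 + 169.174 + 81.2 = 106.774.
∂Q_d/∂P_y = +2.8, so E_xy = 2.8·(29/106.774) ≈ 0.760.
E_xy > 0: the goods are substitutes.

0.760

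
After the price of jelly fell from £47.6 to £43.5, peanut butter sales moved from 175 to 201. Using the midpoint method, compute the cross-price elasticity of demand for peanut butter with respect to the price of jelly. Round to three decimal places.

-1.536

%ΔQ_x = (201 − 175)/[(175+201)/2] = 26/188 ≈ 0.1383.
%ΔP_y = (43.5 − 47.6)/[(47.6+43.5)/2] ≈ -0.0900.
E_xy = 0.1383/-0.0900 ≈ -1.536.
E_xy < 0, so peanut butter and jelly are complements.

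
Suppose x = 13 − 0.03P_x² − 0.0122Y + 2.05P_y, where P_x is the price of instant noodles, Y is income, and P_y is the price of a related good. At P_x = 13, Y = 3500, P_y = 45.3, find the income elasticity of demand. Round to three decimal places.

Evaluating quantity at (P_x, Y, P_y) gives x = 13 − 0.03(13)² − 0.0122(3500) + 2.05(45.3) = 13 − 5.07 − 42.7 + 92.865 = 58.095.
∂x/∂Y = −0.0122, so E_I = -0.0122·(3500/58.095) ≈ -0.735.
E_I < 0: inferior good.

-0.735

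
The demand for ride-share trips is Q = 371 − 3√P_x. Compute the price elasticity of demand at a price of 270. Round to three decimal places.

-0.077

At P_x = 270, Q = 321.705.
dQ/dP_x = −3/(2√P_x) = −3/(2·16.4317).
Point elasticity E = (dQ/dP_x)·(P_x/Q) = -0.0913 × 270/321.705 ≈ -0.077.
|E| < 1, so demand is inelastic at this price.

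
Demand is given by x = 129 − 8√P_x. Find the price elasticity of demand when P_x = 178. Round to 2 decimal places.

-2.40

At P_x = 178, x = 22.2667.
dx/dP_x = −8/(2√P_x) = −8/(2·13.3417).
Point elasticity E = (dx/dP_x)·(P_x/x) = -0.2998 × 178/22.2667 ≈ -2.40.
|E| > 1, so demand is elastic at this price.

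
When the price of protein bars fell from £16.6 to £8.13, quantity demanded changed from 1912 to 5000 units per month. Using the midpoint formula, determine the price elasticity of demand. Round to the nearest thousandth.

%ΔQ = (5000 − 1912)/[(1912 + 5000)/2] = 3088/3456 ≈ 0.8935.
%Δp = (8.13 − 16.6)/[(16.6 + 8.13)/2] = -8.47/12.365 ≈ -0.6850.
Arc elasticity E = %ΔQ/%Δp ≈ 0.8935/-0.6850 ≈ -1.304.
|E| > 1: demand is elastic over this range.

-1.304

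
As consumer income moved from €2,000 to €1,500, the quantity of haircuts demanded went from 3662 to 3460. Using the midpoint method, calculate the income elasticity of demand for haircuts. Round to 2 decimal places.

%ΔQ = (3460 − 3662)/[(3662+3460)/2] = -202/3561 ≈ -0.0567.
%ΔI = (1,500 − 2,000)/[(2,000+1,500)/2] = -500/1750 ≈ -0.2857.
E_I = %ΔQ/%ΔI ≈ 0.20.
E_I ∈ (0,1): normal good (necessity).

0.20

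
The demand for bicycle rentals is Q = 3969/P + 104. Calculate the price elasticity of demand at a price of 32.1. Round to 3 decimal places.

-0.543

At P = 32.1, Q = 227.6449.
dQ/dP = −3969/P² = −3.8519.
Point elasticity E = (dQ/dP)·(P/Q) = -3.8519 × 32.1/227.6449 ≈ -0.543.
|E| < 1, so demand is inelastic at this price.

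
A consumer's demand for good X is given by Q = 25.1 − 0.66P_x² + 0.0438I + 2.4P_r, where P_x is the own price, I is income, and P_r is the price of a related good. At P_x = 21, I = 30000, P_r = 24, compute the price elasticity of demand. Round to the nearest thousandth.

At the given point, Q = 25.1 − 0.66(21)² + 0.0438(30000) + 2.4(24) = 25.1 − 291.06 + 1314 + 57.6 = 1105.64.
∂Q/∂P_x = −2·0.66·P_x = -27.72, so E_p = -27.72·(21/1105.64) ≈ -0.527.
|E_p| < 1: demand is inelastic.

-0.527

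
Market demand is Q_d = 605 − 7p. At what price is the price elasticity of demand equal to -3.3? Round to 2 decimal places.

Set −bp/(a − bp) = −3.3 ⇒ bp = 3.3(a − bp) ⇒ bp(1+3.3) = 3.3·a.
p = 3.3·605/(7·4.3) ≈ 66.33.

66.33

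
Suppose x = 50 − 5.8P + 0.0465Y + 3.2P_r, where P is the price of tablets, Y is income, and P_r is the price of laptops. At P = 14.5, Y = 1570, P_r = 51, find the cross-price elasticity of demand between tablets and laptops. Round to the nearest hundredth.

At the given point, x = 50 − 5.8(14.5) + 0.0465(1570) + 3.2(51) = 50 − 84.1 + 73.005 + 163.2 = 202.105.
∂x/∂P_r = +3.2, so E_xy = 3.2·(51/202.105) ≈ 0.81.
E_xy > 0: the goods are substitutes.

0.81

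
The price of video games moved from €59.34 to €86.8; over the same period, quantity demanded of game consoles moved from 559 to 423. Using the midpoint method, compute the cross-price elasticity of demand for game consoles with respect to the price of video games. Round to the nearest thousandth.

-0.737

%ΔQ_x = (423 − 559)/[(559+423)/2] = -136/491 ≈ -0.2770.
%ΔP_y = (86.8 − 59.34)/[(59.34+86.8)/2] ≈ 0.3758.
E_xy = -0.2770/0.3758 ≈ -0.737.
E_xy < 0, so game consoles and video games are complements.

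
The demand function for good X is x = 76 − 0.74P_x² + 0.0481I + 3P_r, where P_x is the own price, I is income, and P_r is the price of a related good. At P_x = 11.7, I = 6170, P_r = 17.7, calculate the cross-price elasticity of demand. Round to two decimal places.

Substituting, x = 76 − 0.74(11.7)² + 0.0481(6170) + 3(17.7) = 76 − 101.2986 + 296.777 + 53.1 = 324.5784.
∂x/∂P_r = +3, so E_xy = 3·(17.7/324.5784) ≈ 0.16.
E_xy > 0: the goods are substitutes.

0.16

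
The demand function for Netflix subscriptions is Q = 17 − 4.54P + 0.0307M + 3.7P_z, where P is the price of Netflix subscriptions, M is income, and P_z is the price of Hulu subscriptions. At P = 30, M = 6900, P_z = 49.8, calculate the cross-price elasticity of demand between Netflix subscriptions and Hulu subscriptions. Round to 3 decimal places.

Q = 17 − 4.54(30) + 0.0307(6900) + 3.7(49.8) = 17 − 136.2 + 211.83 + 184.26 = 276.89.
∂Q/∂P_z = +3.7, so E_xy = 3.7·(49.8/276.89) ≈ 0.665.
E_xy > 0: the goods are substitutes.

0.665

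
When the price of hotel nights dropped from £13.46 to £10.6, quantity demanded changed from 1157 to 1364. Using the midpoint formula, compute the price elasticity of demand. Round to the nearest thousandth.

-0.691

%ΔQ = (1364 − 1157)/[(1157 + 1364)/2] = 207/1260.5 ≈ 0.1642.
%ΔP = (10.6 − 13.46)/[(13.46 + 10.6)/2] = -2.86/12.03 ≈ -0.2377.
Arc elasticity E = %ΔQ/%ΔP ≈ 0.1642/-0.2377 ≈ -0.691.
|E| < 1: demand is inelastic over this range.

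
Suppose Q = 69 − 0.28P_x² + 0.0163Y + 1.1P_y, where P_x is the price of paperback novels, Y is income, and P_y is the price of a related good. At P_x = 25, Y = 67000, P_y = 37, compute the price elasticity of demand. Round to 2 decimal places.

-0.34

Q = 69 − 0.28(25)² + 0.0163(67000) + 1.1(37) = 69 − 175 + 1092.1 + 40.7 = 1026.8.
∂Q/∂P_x = −2·0.28·P_x = -14, so E_p = -14·(25/1026.8) ≈ -0.34.
|E_p| < 1: demand is inelastic.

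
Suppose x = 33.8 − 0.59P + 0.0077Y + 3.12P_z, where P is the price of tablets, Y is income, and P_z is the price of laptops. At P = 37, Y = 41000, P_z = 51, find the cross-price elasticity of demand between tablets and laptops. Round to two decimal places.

Evaluating quantity at (P, Y, P_z) gives x = 33.8 − 0.59(37) + 0.0077(41000) + 3.12(51) = 33.8 − 21.83 + 315.7 + 159.12 = 486.79.
∂x/∂P_z = +3.12, so E_xy = 3.12·(51/486.79) ≈ 0.33.
E_xy > 0: the goods are substitutes.

0.33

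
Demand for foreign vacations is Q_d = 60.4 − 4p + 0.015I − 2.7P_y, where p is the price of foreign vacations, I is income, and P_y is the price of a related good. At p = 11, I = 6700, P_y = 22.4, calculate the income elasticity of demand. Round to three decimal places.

Substituting, Q_d = 60.4 − 4(11) + 0.015(6700) − 2.7(22.4) = 60.4 − 44 + 100.5 − 60.48 = 56.42.
∂Q_d/∂I = +0.015, so E_I = 0.015·(6700/56.42) ≈ 1.781.
E_I > 1: normal good (luxury).

1.781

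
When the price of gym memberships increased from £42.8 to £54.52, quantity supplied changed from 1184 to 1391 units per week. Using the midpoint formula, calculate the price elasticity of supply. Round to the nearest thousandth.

0.668

%Δq = (1391 − 1184)/[(1184 + 1391)/2] = 207/1287.5 ≈ 0.1608.
%ΔP = (54.52 − 42.8)/[(42.8 + 54.52)/2] = 11.72/48.66 ≈ 0.2409.
Arc elasticity E = %Δq/%ΔP ≈ 0.1608/0.2409 ≈ 0.668.
|E| < 1: supply is inelastic over this range.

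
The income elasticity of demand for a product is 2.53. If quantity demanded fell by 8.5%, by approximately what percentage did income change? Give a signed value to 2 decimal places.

%ΔQ ≈ E × %ΔI ⇒ %ΔI = %ΔQ / E = (-8.5%)/(2.53) ≈ -3.36%.

-3.36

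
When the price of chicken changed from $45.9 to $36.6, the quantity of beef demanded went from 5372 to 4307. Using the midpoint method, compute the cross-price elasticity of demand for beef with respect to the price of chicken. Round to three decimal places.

0.976

%ΔQ_x = (4307 − 5372)/[(5372+4307)/2] = -1065/4839.5 ≈ -0.2201.
%ΔP_y = (36.6 − 45.9)/[(45.9+36.6)/2] ≈ -0.2255.
E_xy = -0.2201/-0.2255 ≈ 0.976.
E_xy > 0, so beef and chicken are substitutes.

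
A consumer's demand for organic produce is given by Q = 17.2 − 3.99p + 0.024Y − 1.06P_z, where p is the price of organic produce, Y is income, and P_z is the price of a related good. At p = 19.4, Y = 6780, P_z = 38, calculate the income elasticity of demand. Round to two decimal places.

First evaluate Q: 17.2 − 3.99(19.4) + 0.024(6780) − 1.06(38) = 17.2 − 77.406 + 162.72 − 40.28 = 62.234.
∂Q/∂Y = +0.024, so E_I = 0.024·(6780/62.234) ≈ 2.61.
E_I > 1: normal good (luxury).

2.61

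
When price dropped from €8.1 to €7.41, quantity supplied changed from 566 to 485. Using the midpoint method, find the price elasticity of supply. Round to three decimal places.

%Δq = (485 − 566)/[(566 + 485)/2] = -81/525.5 ≈ -0.1541.
%Δp = (7.41 − 8.1)/[(8.1 + 7.41)/2] = -0.69/7.755 ≈ -0.0890.
Arc elasticity E = %Δq/%Δp ≈ -0.1541/-0.0890 ≈ 1.732.
|E| > 1: supply is elastic over this range.

1.732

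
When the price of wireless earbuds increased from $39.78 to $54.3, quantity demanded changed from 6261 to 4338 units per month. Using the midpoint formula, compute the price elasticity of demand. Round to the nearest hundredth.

%ΔQ = (4338 − 6261)/[(6261 + 4338)/2] = -1923/5299.5 ≈ -0.3629.
%ΔP = (54.3 − 39.78)/[(39.78 + 54.3)/2] = 14.52/47.04 ≈ 0.3087.
Arc elasticity E = %ΔQ/%ΔP ≈ -0.3629/0.3087 ≈ -1.18.
|E| > 1: demand is elastic over this range.

-1.18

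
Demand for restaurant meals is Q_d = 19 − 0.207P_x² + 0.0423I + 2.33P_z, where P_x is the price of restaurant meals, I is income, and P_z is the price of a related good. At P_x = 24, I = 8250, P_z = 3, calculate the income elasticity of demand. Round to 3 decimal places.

1.365

At the given point, Q_d = 19 − 0.207(24)² + 0.0423(8250) + 2.33(3) = 19 − 119.232 + 348.975 + 6.99 = 255.733.
∂Q_d/∂I = +0.0423, so E_I = 0.0423·(8250/255.733) ≈ 1.365.
E_I > 1: normal good (luxury).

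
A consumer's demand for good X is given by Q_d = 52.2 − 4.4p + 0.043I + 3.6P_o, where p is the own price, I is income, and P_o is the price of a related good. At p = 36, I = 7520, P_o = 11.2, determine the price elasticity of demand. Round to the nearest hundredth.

-0.62

First evaluate Q_d: 52.2 − 4.4(36) + 0.043(7520) + 3.6(11.2) = 52.2 − 158.4 + 323.36 + 40.32 = 257.48.
∂Q_d/∂p = −4.4, so E_p = (−4.4)·(36/257.48) ≈ -0.62.
|E_p| < 1: demand is inelastic.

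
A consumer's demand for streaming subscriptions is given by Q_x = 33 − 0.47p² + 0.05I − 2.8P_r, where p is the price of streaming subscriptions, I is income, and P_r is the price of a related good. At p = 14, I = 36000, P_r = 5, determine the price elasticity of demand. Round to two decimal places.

First evaluate Q_x: 33 − 0.47(14)² + 0.05(36000) − 2.8(5) = 33 − 92.12 + 1800 − 14 = 1726.88.
∂Q_x/∂p = −2·0.47·p = -13.16, so E_p = -13.16·(14/1726.88) ≈ -0.11.
|E_p| < 1: demand is inelastic.

-0.11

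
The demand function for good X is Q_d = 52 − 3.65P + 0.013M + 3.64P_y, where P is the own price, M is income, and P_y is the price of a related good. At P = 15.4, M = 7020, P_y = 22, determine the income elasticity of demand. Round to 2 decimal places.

Substituting, Q_d = 52 − 3.65(15.4) + 0.013(7020) + 3.64(22) = 52 − 56.21 + 91.26 + 80.08 = 167.13.
∂Q_d/∂M = +0.013, so E_I = 0.013·(7020/167.13) ≈ 0.55.
E_I ∈ (0,1): normal good (necessity).

0.55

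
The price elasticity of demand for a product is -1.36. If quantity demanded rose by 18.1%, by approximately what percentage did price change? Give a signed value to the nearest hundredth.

-13.31

%ΔQ ≈ E × %ΔP ⇒ %ΔP = %ΔQ / E = (18.1%)/(-1.36) ≈ -13.31%.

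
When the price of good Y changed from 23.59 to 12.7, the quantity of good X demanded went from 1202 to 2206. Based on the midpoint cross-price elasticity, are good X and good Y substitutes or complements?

complements

%ΔQ_x = (2206 − 1202)/[(1202+2206)/2] = 1004/1704 ≈ 0.5892.
%ΔP_y = (12.7 − 23.59)/[(23.59+12.7)/2] ≈ -0.6002.
E_xy = 0.5892/-0.6002 ≈ -0.982.
E_xy < 0, so the goods are complements.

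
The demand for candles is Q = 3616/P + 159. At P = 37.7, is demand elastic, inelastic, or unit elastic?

At P = 37.7, Q = 254.9151.
dQ/dP = −3616/P² = −2.5442.
Point elasticity E = (dQ/dP)·(P/Q) = -2.5442 × 37.7/254.9151 ≈ -0.376.
|E| ≈ 0.376 < 1, so demand is inelastic.

inelastic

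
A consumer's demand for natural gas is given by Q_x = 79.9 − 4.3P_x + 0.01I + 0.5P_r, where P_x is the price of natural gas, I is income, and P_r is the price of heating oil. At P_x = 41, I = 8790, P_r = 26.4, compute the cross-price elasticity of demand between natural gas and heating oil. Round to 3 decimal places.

2.809

Evaluating quantity at (P_x, I, P_r) gives Q_x = 79.9 − 4.3(41) + 0.01(8790) + 0.5(26.4) = 79.9 − 176.3 + 87.9 + 13.2 = 4.7.
∂Q_x/∂P_r = +0.5, so E_xy = 0.5·(26.4/4.7) ≈ 2.809.
E_xy > 0: the goods are substitutes.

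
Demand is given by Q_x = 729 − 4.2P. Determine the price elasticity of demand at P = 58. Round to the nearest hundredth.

At P = 58, Q_x = 485.4.
dQ_x/dP = −4.2.
Point elasticity E = (dQ_x/dP)·(P/Q_x) = -4.2 × 58/485.4 ≈ -0.50.
|E| < 1, so demand is inelastic at this price.

-0.50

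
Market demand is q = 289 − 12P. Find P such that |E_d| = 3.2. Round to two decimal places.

18.35

Set −bP/(a − bP) = −3.2 ⇒ bP = 3.2(a − bP) ⇒ bP(1+3.2) = 3.2·a.
P = 3.2·289/(12·4.2) ≈ 18.35.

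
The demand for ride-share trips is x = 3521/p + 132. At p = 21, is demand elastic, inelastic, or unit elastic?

inelastic

At p = 21, x = 299.6667.
dx/dp = −3521/p² = −7.9841.
Point elasticity E = (dx/dp)·(p/x) = -7.9841 × 21/299.6667 ≈ -0.560.
|E| ≈ 0.560 < 1, so demand is inelastic.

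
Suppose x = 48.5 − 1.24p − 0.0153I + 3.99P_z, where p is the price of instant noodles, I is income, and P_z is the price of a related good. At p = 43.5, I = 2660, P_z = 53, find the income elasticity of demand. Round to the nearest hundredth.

-0.25

Evaluating quantity at (p, I, P_z) gives x = 48.5 − 1.24(43.5) − 0.0153(2660) + 3.99(53) = 48.5 − 53.94 − 40.698 + 211.47 = 165.332.
∂x/∂I = −0.0153, so E_I = -0.0153·(2660/165.332) ≈ -0.25.
E_I < 0: inferior good.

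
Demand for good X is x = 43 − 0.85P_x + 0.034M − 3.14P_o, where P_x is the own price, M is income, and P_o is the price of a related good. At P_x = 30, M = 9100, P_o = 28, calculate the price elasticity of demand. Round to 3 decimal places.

-0.107

x = 43 − 0.85(30) + 0.034(9100) − 3.14(28) = 43 − 25.5 + 309.4 − 87.92 = 238.98.
∂x/∂P_x = −0.85, so E_p = (−0.85)·(30/238.98) ≈ -0.107.
|E_p| < 1: demand is inelastic.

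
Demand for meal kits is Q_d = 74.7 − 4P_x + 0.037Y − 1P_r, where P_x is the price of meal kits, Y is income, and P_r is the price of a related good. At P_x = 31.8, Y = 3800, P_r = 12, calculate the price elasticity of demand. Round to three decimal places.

Substituting, Q_d = 74.7 − 4(31.8) + 0.037(3800) − 1(12) = 74.7 − 127.2 + 140.6 − 12 = 76.1.
∂Q_d/∂P_x = −4, so E_p = (−4)·(31.8/76.1) ≈ -1.671.
|E_p| > 1: demand is elastic.

-1.671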